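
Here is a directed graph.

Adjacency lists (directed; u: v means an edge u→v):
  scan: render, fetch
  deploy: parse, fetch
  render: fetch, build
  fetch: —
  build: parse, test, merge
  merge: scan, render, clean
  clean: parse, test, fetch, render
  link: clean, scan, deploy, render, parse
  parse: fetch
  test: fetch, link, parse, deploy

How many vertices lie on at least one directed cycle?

7

A vertex is on a directed cycle iff it belongs to a strongly connected component of size ≥ 2 (or has a self-loop).
The vertices on cycles are {link, scan, test, build, clean, merge, render} — 7 in total.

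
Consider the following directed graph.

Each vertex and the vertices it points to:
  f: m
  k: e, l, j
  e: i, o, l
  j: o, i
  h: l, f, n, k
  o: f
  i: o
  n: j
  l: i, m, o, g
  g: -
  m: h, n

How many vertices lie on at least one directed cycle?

10

A vertex is on a directed cycle iff it belongs to a strongly connected component of size ≥ 2 (or has a self-loop).
The vertices on cycles are {e, f, h, i, j, k, l, m, n, o} — 10 in total.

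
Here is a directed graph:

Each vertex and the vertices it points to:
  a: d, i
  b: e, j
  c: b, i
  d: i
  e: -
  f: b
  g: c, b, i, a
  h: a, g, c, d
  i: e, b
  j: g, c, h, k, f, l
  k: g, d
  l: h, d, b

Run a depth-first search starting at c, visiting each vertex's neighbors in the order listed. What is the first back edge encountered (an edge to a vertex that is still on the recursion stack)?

g->c

DFS from c (visiting each vertex's neighbors in the order listed); mark gray on enter, black on exit:
c gray
  b gray
    e gray
    e black
    j gray
      g gray
        g→c: c is gray → back edge
First back edge: g → c.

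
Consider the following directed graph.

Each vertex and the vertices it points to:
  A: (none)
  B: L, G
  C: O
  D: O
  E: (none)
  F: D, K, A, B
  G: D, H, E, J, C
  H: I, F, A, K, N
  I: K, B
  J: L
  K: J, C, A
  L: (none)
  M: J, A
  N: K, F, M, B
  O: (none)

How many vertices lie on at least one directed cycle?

A vertex is on a directed cycle iff it belongs to a strongly connected component of size ≥ 2 (or has a self-loop).
The vertices on cycles are {B, F, G, H, I, N} — 6 in total.

6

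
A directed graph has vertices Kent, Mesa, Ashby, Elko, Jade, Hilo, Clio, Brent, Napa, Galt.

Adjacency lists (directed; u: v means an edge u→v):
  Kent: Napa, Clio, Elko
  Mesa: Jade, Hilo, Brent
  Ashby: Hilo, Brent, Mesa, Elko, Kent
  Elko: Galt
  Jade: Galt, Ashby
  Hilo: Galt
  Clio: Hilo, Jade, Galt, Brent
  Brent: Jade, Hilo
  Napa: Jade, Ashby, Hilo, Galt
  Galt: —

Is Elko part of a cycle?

No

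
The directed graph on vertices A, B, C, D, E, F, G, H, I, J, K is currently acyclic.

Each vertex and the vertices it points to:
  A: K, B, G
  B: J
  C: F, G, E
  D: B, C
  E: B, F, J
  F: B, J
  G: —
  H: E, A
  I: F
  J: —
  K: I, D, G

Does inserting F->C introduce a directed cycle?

Adding F→C creates a cycle iff C can already reach F.
Path from C: C → F.
So C → … → F → C is a cycle.

Yes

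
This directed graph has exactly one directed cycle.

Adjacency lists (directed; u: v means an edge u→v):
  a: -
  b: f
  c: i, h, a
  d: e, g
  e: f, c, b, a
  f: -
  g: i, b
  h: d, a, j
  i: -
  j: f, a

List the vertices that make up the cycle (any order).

DFS with gray/black marking from d:
d gray
  e gray
    f gray
    f black
    c gray
      i gray
      i black
      h gray
        h→d: d is gray → back edge
Back edge closes the cycle d → e → c → h → d; its vertices are {c, d, e, h}.

c, d, e, h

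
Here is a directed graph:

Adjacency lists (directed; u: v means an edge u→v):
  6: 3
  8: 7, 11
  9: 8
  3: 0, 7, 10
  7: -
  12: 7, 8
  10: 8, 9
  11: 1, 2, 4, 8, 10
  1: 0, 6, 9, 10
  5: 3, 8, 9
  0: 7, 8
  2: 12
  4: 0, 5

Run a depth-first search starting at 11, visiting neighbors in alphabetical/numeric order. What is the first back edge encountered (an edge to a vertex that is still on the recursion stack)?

DFS from 11 (visiting neighbors in alphabetical/numeric order); mark gray on enter, black on exit:
11 gray
  1 gray
    0 gray
      7 gray
      7 black
      8 gray
        8→7: 7 black — skip
        8→11: 11 is gray → back edge
First back edge: 8 → 11.

8→11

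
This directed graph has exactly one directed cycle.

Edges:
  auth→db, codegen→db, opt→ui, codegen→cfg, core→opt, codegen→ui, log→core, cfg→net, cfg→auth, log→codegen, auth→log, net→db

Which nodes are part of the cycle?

cfg, log, auth, codegen

DFS with gray/black marking from cfg:
cfg gray
  net gray
    db gray
    db black
  net black
  auth gray
    auth→db: db black — skip
    log gray
      codegen gray
        ui gray
        ui black
        codegen→cfg: cfg is gray → back edge
Back edge closes the cycle cfg → auth → log → codegen → cfg; its vertices are {cfg, log, auth, codegen}.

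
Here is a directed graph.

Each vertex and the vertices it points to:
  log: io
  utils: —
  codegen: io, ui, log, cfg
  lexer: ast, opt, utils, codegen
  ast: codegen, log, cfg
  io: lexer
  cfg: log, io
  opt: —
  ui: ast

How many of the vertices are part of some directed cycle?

A vertex is on a directed cycle iff it belongs to a strongly connected component of size ≥ 2 (or has a self-loop).
The vertices on cycles are {io, ui, ast, cfg, log, lexer, codegen} — 7 in total.

7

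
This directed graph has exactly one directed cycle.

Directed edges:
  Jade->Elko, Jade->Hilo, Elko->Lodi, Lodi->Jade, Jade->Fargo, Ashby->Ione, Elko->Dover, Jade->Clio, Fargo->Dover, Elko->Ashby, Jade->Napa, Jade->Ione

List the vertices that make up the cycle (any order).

Elko, Jade, Lodi

DFS with gray/black marking from Jade:
Jade gray
  Fargo gray
    Dover gray
    Dover black
  Fargo black
  Hilo gray
  Hilo black
  Clio gray
  Clio black
  Elko gray
    Lodi gray
      Lodi→Jade: Jade is gray → back edge
Back edge closes the cycle Jade → Elko → Lodi → Jade; its vertices are {Elko, Jade, Lodi}.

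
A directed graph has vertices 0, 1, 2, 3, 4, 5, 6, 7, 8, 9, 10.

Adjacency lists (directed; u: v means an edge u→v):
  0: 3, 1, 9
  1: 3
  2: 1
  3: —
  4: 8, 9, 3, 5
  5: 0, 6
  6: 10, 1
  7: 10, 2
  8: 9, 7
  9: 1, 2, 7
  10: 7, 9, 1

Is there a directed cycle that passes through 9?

9 is on a cycle iff 9 can reach itself via ≥1 edge.
9 → 7 → 10 → 9 — yes.

Yes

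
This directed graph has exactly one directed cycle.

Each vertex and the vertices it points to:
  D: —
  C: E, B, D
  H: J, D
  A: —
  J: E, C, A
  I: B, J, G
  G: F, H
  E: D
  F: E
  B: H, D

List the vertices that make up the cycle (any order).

B, C, H, J

DFS with gray/black marking from J:
J gray
  E gray
    D gray
    D black
  E black
  C gray
    C→E: E black — skip
    B gray
      H gray
        H→J: J is gray → back edge
Back edge closes the cycle J → C → B → H → J; its vertices are {B, C, H, J}.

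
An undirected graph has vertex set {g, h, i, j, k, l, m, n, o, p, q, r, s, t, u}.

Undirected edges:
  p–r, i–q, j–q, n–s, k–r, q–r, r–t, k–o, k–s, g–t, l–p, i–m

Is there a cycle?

DFS, tracking each vertex's parent; an edge to a visited non-parent vertex closes a cycle.
Start from p:
visit p (parent –)
  visit l (parent p)
    l–p: parent, skip
  visit r (parent p)
    visit k (parent r)
      k–r: parent, skip
      visit o (parent k)
        o–k: parent, skip
      visit s (parent k)
        visit n (parent s)
          n–s: parent, skip
        s–k: parent, skip
    visit q (parent r)
      visit i (parent q)
        visit m (parent i)
          m–i: parent, skip
        i–q: parent, skip
      q–r: parent, skip
      visit j (parent q)
        j–q: parent, skip
    visit t (parent r)
      visit g (parent t)
        g–t: parent, skip
      t–r: parent, skip
    r–p: parent, skip
visit h (parent –)
visit u (parent –)
No non-parent visited neighbor found — the graph is a forest.

No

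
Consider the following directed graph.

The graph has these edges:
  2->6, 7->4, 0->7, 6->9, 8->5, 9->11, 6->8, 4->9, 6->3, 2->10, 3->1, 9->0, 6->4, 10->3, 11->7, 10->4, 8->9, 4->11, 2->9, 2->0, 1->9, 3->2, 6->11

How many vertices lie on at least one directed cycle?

A vertex is on a directed cycle iff it belongs to a strongly connected component of size ≥ 2 (or has a self-loop).
The vertices on cycles are {0, 2, 3, 4, 6, 7, 9, 10, 11} — 9 in total.

9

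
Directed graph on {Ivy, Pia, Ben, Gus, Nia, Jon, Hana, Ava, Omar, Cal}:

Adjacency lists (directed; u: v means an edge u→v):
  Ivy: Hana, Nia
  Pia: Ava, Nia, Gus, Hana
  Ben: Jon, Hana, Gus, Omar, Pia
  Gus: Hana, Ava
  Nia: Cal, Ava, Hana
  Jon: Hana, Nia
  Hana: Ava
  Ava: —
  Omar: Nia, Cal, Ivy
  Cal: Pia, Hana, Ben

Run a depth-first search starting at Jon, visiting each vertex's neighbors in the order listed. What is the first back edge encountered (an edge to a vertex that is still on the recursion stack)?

Pia→Nia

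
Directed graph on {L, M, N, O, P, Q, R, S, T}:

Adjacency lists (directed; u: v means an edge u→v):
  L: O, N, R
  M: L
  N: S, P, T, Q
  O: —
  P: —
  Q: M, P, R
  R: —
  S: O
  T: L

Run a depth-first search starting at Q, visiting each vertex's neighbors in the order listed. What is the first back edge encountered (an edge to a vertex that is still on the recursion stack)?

T->L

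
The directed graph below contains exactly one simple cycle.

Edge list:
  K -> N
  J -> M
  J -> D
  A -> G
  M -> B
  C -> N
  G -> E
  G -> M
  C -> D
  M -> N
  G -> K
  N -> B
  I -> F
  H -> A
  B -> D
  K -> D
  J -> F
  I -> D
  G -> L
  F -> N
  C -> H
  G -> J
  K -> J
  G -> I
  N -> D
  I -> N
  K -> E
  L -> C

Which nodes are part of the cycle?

DFS with gray/black marking from A:
A gray
  G gray
    L gray
      C gray
        H gray
          H→A: A is gray → back edge
Back edge closes the cycle A → G → L → C → H → A; its vertices are {A, C, G, H, L}.

A, C, G, H, L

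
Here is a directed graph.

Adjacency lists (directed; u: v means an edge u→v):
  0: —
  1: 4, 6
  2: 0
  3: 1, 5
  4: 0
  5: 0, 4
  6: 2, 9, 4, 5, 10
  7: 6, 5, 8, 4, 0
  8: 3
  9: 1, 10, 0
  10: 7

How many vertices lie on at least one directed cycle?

A vertex is on a directed cycle iff it belongs to a strongly connected component of size ≥ 2 (or has a self-loop).
The vertices on cycles are {1, 3, 6, 7, 8, 9, 10} — 7 in total.

7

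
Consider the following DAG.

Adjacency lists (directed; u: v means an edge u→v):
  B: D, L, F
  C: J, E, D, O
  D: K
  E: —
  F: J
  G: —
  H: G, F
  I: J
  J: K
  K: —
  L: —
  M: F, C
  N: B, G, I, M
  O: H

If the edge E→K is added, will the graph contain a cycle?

No

Adding E→K creates a cycle iff K can already reach E.
Explore from K: no path reaches E. The graph stays acyclic.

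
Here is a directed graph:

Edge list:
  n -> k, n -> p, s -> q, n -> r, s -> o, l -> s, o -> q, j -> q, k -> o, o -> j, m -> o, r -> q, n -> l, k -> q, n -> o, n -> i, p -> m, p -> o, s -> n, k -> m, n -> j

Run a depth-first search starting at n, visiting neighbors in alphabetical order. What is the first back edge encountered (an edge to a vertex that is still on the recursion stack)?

DFS from n (visiting neighbors in alphabetical order); mark gray on enter, black on exit:
n gray
  i gray
  i black
  j gray
    q gray
    q black
  j black
  k gray
    m gray
      o gray
        o→j: j black — skip
        o→q: q black — skip
      o black
    m black
    k→o: o black — skip
    k→q: q black — skip
  k black
  l gray
    s gray
      s→n: n is gray → back edge
First back edge: s → n.

s→n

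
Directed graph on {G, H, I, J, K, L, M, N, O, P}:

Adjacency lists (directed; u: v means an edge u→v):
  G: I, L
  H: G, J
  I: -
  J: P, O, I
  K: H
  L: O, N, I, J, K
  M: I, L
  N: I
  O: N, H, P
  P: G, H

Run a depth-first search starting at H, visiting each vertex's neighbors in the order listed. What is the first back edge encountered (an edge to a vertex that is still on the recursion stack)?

DFS from H (visiting each vertex's neighbors in the order listed); mark gray on enter, black on exit:
H gray
  G gray
    I gray
    I black
    L gray
      O gray
        N gray
          N→I: I black — skip
        N black
        O→H: H is gray → back edge
First back edge: O → H.

O->H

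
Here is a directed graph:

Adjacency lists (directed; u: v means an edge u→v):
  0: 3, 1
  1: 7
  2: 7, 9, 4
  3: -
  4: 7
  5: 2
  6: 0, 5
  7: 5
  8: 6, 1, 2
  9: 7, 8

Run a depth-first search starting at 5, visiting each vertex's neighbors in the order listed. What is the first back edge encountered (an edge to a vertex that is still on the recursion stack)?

DFS from 5 (visiting each vertex's neighbors in the order listed); mark gray on enter, black on exit:
5 gray
  2 gray
    7 gray
      7→5: 5 is gray → back edge
First back edge: 7 → 5.

7→5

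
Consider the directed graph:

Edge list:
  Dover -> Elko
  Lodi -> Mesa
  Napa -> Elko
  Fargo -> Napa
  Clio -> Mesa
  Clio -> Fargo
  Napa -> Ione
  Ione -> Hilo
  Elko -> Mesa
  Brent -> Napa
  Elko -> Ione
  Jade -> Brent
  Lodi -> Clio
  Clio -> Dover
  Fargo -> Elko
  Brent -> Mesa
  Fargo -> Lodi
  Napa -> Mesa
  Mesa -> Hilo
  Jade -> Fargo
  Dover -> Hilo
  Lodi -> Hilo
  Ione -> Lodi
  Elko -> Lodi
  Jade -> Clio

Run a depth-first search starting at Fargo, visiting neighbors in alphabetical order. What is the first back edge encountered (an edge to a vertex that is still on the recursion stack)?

DFS from Fargo (visiting neighbors in alphabetical order); mark gray on enter, black on exit:
Fargo gray
  Elko gray
    Ione gray
      Hilo gray
      Hilo black
      Lodi gray
        Clio gray
          Dover gray
            Dover→Elko: Elko is gray → back edge
First back edge: Dover → Elko.

Dover→Elko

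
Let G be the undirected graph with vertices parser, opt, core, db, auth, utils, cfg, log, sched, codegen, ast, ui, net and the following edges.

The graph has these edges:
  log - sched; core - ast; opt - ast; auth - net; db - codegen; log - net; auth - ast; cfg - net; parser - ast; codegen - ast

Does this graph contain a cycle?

DFS, tracking each vertex's parent; an edge to a visited non-parent vertex closes a cycle.
Start from utils:
visit utils (parent –)
visit parser (parent –)
  visit ast (parent parser)
    visit core (parent ast)
      core–ast: parent, skip
    visit codegen (parent ast)
      visit db (parent codegen)
        db–codegen: parent, skip
      codegen–ast: parent, skip
    visit auth (parent ast)
      visit net (parent auth)
        net–auth: parent, skip
        visit log (parent net)
          visit sched (parent log)
            sched–log: parent, skip
          log–net: parent, skip
        visit cfg (parent net)
          cfg–net: parent, skip
      auth–ast: parent, skip
    visit opt (parent ast)
      opt–ast: parent, skip
    ast–parser: parent, skip
visit ui (parent –)
No non-parent visited neighbor found — the graph is a forest.

No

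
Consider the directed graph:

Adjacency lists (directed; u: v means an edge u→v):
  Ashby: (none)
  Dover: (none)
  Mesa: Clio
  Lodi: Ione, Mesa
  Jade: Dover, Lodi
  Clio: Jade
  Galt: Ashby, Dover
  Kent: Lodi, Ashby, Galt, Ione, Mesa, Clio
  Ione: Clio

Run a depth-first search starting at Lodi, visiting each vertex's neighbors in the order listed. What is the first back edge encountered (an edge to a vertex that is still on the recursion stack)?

DFS from Lodi (visiting each vertex's neighbors in the order listed); mark gray on enter, black on exit:
Lodi gray
  Ione gray
    Clio gray
      Jade gray
        Dover gray
        Dover black
        Jade→Lodi: Lodi is gray → back edge
First back edge: Jade → Lodi.

Jade→Lodi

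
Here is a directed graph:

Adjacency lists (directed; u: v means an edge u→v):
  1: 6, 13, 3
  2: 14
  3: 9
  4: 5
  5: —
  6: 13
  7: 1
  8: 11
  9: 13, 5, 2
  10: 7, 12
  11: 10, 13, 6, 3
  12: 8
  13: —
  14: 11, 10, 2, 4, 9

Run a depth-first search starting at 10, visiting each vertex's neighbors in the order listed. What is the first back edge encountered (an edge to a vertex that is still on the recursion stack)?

DFS from 10 (visiting each vertex's neighbors in the order listed); mark gray on enter, black on exit:
10 gray
  7 gray
    1 gray
      6 gray
        13 gray
        13 black
      6 black
      1→13: 13 black — skip
      3 gray
        9 gray
          9→13: 13 black — skip
          5 gray
          5 black
          2 gray
            14 gray
              11 gray
                11→10: 10 is gray → back edge
First back edge: 11 → 10.

11->10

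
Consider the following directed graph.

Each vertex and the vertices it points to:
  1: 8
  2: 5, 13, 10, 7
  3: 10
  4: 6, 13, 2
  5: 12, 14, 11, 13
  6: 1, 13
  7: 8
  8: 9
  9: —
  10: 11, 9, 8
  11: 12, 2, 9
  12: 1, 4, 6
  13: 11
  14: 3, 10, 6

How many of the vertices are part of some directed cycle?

10

A vertex is on a directed cycle iff it belongs to a strongly connected component of size ≥ 2 (or has a self-loop).
The vertices on cycles are {2, 3, 4, 5, 6, 10, 11, 12, 13, 14} — 10 in total.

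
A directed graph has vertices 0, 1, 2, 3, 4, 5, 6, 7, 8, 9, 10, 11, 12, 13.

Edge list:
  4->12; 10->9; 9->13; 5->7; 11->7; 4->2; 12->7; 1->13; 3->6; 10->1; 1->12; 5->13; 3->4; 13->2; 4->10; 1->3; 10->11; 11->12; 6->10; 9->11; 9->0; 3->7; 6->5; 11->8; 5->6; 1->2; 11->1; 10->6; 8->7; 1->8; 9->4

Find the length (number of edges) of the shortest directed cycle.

2

For each vertex v, BFS finds the shortest path from v back to v.
The shortest such closed walk is 6 → 10 → 6, length 2.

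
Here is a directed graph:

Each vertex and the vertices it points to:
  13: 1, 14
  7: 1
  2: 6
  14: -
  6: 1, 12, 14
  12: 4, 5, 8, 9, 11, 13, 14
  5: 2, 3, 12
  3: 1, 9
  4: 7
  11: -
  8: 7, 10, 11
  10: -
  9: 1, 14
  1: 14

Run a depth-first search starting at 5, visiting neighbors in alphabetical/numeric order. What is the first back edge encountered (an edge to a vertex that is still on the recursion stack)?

12→5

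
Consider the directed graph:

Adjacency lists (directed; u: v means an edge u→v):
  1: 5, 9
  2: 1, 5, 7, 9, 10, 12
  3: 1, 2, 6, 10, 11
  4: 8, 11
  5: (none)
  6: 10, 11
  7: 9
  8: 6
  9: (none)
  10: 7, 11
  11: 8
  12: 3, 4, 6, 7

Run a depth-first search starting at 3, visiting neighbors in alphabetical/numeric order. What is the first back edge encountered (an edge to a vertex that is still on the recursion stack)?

DFS from 3 (visiting neighbors in alphabetical/numeric order); mark gray on enter, black on exit:
3 gray
  1 gray
    5 gray
    5 black
    9 gray
    9 black
  1 black
  2 gray
    2→1: 1 black — skip
    2→5: 5 black — skip
    7 gray
      7→9: 9 black — skip
    7 black
    2→9: 9 black — skip
    10 gray
      10→7: 7 black — skip
      11 gray
        8 gray
          6 gray
            6→10: 10 is gray → back edge
First back edge: 6 → 10.

6→10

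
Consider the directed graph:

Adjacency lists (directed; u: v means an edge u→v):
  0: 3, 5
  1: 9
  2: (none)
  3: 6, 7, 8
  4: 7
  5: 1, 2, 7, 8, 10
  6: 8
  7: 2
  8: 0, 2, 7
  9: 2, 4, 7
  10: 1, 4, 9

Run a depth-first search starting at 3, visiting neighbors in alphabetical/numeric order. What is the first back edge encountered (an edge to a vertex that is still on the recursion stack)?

0->3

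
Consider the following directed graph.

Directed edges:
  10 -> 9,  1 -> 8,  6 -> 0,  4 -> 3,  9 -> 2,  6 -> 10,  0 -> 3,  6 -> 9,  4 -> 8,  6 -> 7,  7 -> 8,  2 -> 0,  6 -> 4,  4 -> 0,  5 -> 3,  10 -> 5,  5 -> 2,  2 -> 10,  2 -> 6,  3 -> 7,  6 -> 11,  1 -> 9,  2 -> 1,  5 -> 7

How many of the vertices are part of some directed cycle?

6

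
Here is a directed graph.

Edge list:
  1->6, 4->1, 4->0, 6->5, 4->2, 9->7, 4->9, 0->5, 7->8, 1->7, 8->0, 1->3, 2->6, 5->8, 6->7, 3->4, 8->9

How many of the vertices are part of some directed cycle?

8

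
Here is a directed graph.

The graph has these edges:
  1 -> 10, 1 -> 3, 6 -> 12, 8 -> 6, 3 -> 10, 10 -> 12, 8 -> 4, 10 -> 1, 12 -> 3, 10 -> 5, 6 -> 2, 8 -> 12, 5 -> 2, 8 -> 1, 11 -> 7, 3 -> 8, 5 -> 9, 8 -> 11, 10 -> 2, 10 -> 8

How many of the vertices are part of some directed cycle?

A vertex is on a directed cycle iff it belongs to a strongly connected component of size ≥ 2 (or has a self-loop).
The vertices on cycles are {1, 3, 6, 8, 10, 12} — 6 in total.

6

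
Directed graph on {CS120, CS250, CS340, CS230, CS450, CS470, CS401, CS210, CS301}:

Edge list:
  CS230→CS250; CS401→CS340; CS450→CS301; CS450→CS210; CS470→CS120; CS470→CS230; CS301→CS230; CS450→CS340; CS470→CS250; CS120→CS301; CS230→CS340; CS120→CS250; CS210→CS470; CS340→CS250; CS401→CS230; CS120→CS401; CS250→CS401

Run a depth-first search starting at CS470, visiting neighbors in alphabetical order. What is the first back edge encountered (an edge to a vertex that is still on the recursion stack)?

CS230→CS250

DFS from CS470 (visiting neighbors in alphabetical order); mark gray on enter, black on exit:
CS470 gray
  CS120 gray
    CS250 gray
      CS401 gray
        CS230 gray
          CS230→CS250: CS250 is gray → back edge
First back edge: CS230 → CS250.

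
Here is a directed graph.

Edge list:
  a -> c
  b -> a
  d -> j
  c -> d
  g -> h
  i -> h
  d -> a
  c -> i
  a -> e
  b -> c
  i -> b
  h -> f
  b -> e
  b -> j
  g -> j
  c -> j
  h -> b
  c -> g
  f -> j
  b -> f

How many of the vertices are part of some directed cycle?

A vertex is on a directed cycle iff it belongs to a strongly connected component of size ≥ 2 (or has a self-loop).
The vertices on cycles are {a, b, c, d, g, h, i} — 7 in total.

7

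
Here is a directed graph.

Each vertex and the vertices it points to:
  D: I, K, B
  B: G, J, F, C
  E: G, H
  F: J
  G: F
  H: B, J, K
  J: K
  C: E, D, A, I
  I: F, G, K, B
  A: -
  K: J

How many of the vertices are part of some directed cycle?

8

A vertex is on a directed cycle iff it belongs to a strongly connected component of size ≥ 2 (or has a self-loop).
The vertices on cycles are {B, C, D, E, H, I, J, K} — 8 in total.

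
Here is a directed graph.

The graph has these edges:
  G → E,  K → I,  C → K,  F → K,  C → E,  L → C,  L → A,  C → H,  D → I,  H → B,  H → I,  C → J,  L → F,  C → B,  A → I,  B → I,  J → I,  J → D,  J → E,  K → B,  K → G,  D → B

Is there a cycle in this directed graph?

DFS with white/gray/black marking, starting from D:
D gray
  I gray
  I black
  B gray
    B→I: I black — skip
  B black
D black
A gray
  A→I: I black — skip
A black
C gray
  E gray
  E black
  J gray
    J→E: E black — skip
    J→D: D black — skip
    J→I: I black — skip
  J black
  C→B: B black — skip
  H gray
    H→B: B black — skip
    H→I: I black — skip
  H black
  K gray
    K→I: I black — skip
    G gray
      G→E: E black — skip
    G black
    K→B: B black — skip
  K black
C black
F gray
  F→K: K black — skip
F black
L gray
  L→A: A black — skip
  L→F: F black — skip
  L→C: C black — skip
L black
Every edge goes to a white or black vertex — no back edge, so the graph is acyclic.

No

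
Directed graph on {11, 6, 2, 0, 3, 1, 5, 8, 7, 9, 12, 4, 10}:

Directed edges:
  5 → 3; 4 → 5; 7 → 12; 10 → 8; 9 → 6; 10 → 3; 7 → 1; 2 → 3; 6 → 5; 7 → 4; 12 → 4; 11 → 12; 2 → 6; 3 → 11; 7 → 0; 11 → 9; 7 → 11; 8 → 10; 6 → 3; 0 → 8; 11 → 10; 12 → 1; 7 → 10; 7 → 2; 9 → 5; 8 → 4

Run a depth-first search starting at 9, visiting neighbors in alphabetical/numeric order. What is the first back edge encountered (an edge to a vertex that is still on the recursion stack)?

11->9

DFS from 9 (visiting neighbors in alphabetical/numeric order); mark gray on enter, black on exit:
9 gray
  5 gray
    3 gray
      11 gray
        11→9: 9 is gray → back edge
First back edge: 11 → 9.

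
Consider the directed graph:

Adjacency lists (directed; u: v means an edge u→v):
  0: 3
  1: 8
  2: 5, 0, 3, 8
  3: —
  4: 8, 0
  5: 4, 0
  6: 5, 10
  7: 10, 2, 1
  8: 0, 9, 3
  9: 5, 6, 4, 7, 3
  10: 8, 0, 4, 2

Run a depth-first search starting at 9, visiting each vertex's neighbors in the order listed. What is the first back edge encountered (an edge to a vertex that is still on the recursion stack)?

8→9

DFS from 9 (visiting each vertex's neighbors in the order listed); mark gray on enter, black on exit:
9 gray
  5 gray
    4 gray
      8 gray
        0 gray
          3 gray
          3 black
        0 black
        8→9: 9 is gray → back edge
First back edge: 8 → 9.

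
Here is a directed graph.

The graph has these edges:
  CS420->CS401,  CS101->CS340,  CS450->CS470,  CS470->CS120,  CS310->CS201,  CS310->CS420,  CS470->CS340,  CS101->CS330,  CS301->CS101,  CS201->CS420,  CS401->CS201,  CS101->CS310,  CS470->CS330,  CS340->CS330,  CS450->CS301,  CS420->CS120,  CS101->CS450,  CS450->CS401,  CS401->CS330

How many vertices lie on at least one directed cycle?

A vertex is on a directed cycle iff it belongs to a strongly connected component of size ≥ 2 (or has a self-loop).
The vertices on cycles are {CS101, CS201, CS301, CS401, CS420, CS450} — 6 in total.

6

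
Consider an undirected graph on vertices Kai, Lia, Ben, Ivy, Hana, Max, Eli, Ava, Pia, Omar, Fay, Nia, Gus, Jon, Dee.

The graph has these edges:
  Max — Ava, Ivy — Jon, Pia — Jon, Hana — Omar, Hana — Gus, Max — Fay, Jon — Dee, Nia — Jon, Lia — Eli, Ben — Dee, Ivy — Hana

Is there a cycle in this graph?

No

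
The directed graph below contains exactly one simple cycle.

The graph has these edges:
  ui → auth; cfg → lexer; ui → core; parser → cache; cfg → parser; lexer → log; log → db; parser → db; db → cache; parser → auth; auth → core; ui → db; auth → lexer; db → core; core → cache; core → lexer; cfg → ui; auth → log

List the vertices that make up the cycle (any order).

DFS with gray/black marking from lexer:
lexer gray
  log gray
    db gray
      core gray
        cache gray
        cache black
        core→lexer: lexer is gray → back edge
Back edge closes the cycle lexer → log → db → core → lexer; its vertices are {db, log, core, lexer}.

db, log, core, lexer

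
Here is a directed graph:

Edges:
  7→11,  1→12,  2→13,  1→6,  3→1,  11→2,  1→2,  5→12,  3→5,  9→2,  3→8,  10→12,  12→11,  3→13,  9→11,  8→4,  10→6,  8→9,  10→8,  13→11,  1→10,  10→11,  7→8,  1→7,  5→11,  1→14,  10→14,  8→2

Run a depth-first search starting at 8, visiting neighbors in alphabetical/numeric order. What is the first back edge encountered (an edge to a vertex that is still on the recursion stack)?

DFS from 8 (visiting neighbors in alphabetical/numeric order); mark gray on enter, black on exit:
8 gray
  2 gray
    13 gray
      11 gray
        11→2: 2 is gray → back edge
First back edge: 11 → 2.

11→2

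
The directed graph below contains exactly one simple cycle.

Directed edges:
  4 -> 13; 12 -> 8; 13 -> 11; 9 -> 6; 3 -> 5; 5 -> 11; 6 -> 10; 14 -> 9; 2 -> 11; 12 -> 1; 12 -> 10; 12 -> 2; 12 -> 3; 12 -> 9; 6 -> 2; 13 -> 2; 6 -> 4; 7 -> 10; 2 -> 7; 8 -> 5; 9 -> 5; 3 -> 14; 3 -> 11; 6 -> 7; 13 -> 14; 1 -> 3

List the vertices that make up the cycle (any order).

DFS with gray/black marking from 9:
9 gray
  6 gray
    4 gray
      13 gray
        2 gray
          7 gray
            10 gray
            10 black
          7 black
          11 gray
          11 black
        2 black
        13→11: 11 black — skip
        14 gray
          14→9: 9 is gray → back edge
Back edge closes the cycle 9 → 6 → 4 → 13 → 14 → 9; its vertices are {4, 6, 9, 13, 14}.

4, 6, 9, 13, 14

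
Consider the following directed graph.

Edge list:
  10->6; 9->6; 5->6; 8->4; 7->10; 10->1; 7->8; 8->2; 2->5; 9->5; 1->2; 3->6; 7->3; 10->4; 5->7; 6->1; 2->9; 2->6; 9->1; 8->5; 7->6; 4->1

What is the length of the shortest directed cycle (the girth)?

3

For each vertex v, BFS finds the shortest path from v back to v.
The shortest such closed walk is 7 → 8 → 5 → 7, length 3.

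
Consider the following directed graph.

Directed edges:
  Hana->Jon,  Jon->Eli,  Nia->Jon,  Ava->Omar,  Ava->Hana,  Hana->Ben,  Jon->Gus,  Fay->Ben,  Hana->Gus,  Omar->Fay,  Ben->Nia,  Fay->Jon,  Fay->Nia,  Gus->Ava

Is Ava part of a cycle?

Yes

Ava is on a cycle iff Ava can reach itself via ≥1 edge.
Ava → Hana → Gus → Ava — yes.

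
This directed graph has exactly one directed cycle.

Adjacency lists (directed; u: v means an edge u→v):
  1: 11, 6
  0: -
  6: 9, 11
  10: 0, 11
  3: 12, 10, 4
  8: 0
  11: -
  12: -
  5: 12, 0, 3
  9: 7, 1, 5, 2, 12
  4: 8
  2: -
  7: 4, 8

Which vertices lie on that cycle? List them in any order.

1, 6, 9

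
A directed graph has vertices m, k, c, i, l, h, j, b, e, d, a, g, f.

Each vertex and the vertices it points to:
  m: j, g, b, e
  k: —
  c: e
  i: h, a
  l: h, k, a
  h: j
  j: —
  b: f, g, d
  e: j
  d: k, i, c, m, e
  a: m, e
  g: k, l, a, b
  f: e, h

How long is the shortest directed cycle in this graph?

2

For each vertex v, BFS finds the shortest path from v back to v.
The shortest such closed walk is b → g → b, length 2.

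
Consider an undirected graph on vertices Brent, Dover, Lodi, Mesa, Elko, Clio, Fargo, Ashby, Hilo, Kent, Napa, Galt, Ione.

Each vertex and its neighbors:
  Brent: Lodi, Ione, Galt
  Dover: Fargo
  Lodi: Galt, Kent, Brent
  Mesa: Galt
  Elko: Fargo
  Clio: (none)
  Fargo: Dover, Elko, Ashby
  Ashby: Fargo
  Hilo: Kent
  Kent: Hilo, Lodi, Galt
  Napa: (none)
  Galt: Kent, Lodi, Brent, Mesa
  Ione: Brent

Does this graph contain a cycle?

DFS, tracking each vertex's parent; an edge to a visited non-parent vertex closes a cycle.
Start from Napa:
visit Napa (parent –)
visit Brent (parent –)
  visit Lodi (parent Brent)
    visit Galt (parent Lodi)
      visit Kent (parent Galt)
        visit Hilo (parent Kent)
          Hilo–Kent: parent, skip
        Kent–Lodi: Lodi visited and ≠ parent → cycle
Cycle: Lodi – Galt – Kent – Lodi.

Yes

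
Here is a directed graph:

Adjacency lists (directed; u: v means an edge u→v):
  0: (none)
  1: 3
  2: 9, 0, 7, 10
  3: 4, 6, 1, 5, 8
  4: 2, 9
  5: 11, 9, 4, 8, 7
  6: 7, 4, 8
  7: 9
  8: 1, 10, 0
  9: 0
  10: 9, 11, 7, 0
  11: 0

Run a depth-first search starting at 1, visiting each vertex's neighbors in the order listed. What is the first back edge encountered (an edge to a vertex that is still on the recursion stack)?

8->1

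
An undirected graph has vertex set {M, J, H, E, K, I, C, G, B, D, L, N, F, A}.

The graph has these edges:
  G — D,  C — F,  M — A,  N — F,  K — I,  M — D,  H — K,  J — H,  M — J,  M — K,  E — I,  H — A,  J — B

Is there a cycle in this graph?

Yes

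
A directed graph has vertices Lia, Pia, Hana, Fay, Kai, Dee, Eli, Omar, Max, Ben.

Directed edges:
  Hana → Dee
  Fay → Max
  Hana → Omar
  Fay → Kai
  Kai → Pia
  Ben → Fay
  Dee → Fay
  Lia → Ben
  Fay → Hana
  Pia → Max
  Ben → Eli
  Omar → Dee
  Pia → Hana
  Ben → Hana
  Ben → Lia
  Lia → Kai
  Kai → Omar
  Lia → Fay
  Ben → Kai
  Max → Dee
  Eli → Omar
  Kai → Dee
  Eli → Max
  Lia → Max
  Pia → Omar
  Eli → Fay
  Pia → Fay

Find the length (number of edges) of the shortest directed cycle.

For each vertex v, BFS finds the shortest path from v back to v.
The shortest such closed walk is Ben → Lia → Ben, length 2.

2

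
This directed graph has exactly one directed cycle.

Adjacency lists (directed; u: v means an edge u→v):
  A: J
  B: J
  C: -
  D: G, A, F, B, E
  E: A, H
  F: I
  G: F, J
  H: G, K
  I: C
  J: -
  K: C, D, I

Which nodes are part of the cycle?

D, E, H, K

DFS with gray/black marking from H:
H gray
  G gray
    F gray
      I gray
        C gray
        C black
      I black
    F black
    J gray
    J black
  G black
  K gray
    K→C: C black — skip
    D gray
      D→G: G black — skip
      A gray
        A→J: J black — skip
      A black
      D→F: F black — skip
      B gray
        B→J: J black — skip
      B black
      E gray
        E→A: A black — skip
        E→H: H is gray → back edge
Back edge closes the cycle H → K → D → E → H; its vertices are {D, E, H, K}.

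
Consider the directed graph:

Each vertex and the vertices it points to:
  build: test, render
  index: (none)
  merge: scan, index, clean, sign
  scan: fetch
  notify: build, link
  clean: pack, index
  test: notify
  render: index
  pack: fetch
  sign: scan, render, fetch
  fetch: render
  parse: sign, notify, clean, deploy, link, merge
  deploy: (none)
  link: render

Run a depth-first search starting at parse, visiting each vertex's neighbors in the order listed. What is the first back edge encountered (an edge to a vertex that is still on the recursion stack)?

test→notify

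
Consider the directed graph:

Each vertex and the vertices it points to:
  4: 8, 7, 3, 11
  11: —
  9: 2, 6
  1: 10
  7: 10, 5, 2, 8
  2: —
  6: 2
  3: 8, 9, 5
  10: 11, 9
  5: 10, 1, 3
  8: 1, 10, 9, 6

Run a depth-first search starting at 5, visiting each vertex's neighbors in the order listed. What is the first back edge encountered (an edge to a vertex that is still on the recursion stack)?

3→5

DFS from 5 (visiting each vertex's neighbors in the order listed); mark gray on enter, black on exit:
5 gray
  10 gray
    11 gray
    11 black
    9 gray
      2 gray
      2 black
      6 gray
        6→2: 2 black — skip
      6 black
    9 black
  10 black
  1 gray
    1→10: 10 black — skip
  1 black
  3 gray
    8 gray
      8→1: 1 black — skip
      8→10: 10 black — skip
      8→9: 9 black — skip
      8→6: 6 black — skip
    8 black
    3→9: 9 black — skip
    3→5: 5 is gray → back edge
First back edge: 3 → 5.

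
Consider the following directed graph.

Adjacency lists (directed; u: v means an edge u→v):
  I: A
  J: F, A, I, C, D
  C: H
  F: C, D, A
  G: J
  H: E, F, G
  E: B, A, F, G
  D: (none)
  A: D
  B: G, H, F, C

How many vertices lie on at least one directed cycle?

A vertex is on a directed cycle iff it belongs to a strongly connected component of size ≥ 2 (or has a self-loop).
The vertices on cycles are {B, C, E, F, G, H, J} — 7 in total.

7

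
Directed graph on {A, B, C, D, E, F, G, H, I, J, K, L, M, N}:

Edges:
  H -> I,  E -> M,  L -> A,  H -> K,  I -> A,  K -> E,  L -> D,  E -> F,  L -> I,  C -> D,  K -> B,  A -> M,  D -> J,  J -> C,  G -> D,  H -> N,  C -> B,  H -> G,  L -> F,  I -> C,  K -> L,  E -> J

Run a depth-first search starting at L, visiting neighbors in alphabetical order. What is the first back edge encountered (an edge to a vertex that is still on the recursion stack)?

DFS from L (visiting neighbors in alphabetical order); mark gray on enter, black on exit:
L gray
  A gray
    M gray
    M black
  A black
  D gray
    J gray
      C gray
        B gray
        B black
        C→D: D is gray → back edge
First back edge: C → D.

C->D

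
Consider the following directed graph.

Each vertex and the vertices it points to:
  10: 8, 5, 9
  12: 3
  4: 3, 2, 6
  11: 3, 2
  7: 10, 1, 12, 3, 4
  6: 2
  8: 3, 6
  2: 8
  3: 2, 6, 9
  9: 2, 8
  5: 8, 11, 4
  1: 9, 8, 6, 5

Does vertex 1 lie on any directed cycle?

No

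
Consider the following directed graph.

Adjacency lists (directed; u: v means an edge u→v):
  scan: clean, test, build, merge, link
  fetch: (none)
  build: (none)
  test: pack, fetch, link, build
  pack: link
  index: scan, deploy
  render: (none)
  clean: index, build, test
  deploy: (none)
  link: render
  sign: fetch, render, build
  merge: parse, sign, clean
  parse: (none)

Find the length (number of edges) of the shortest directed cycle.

For each vertex v, BFS finds the shortest path from v back to v.
The shortest such closed walk is clean → index → scan → clean, length 3.

3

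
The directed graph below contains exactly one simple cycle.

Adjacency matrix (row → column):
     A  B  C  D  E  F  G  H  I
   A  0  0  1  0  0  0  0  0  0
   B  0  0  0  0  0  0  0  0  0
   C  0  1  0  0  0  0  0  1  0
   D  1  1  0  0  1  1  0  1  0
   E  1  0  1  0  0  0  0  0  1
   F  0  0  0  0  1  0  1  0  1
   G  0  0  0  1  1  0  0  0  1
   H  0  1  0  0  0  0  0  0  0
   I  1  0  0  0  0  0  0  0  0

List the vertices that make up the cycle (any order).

D, F, G

DFS with gray/black marking from G:
G gray
  E gray
    C gray
      B gray
      B black
      H gray
        H→B: B black — skip
      H black
    C black
    A gray
      A→C: C black — skip
    A black
    I gray
      I→A: A black — skip
    I black
  E black
  D gray
    D→E: E black — skip
    D→B: B black — skip
    D→A: A black — skip
    D→H: H black — skip
    F gray
      F→E: E black — skip
      F→G: G is gray → back edge
Back edge closes the cycle G → D → F → G; its vertices are {D, F, G}.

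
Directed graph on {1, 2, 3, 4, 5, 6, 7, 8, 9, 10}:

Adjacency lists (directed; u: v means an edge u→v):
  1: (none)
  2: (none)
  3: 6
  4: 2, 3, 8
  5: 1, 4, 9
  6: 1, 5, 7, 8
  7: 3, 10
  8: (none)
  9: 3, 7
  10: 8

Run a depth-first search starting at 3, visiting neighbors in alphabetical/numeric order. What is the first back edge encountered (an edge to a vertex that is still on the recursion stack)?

4->3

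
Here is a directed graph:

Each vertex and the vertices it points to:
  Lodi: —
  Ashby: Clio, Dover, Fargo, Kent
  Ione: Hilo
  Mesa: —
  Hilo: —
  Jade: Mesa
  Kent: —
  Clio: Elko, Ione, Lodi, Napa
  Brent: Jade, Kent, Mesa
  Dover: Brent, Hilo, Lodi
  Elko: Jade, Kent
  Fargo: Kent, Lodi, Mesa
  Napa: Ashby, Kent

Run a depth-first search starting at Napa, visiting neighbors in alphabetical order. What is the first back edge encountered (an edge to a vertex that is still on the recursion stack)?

DFS from Napa (visiting neighbors in alphabetical order); mark gray on enter, black on exit:
Napa gray
  Ashby gray
    Clio gray
      Elko gray
        Jade gray
          Mesa gray
          Mesa black
        Jade black
        Kent gray
        Kent black
      Elko black
      Ione gray
        Hilo gray
        Hilo black
      Ione black
      Lodi gray
      Lodi black
      Clio→Napa: Napa is gray → back edge
First back edge: Clio → Napa.

Clio->Napa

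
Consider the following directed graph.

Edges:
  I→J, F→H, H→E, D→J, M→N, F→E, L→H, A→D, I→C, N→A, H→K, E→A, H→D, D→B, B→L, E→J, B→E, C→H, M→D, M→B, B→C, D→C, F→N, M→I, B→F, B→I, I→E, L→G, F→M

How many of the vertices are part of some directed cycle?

11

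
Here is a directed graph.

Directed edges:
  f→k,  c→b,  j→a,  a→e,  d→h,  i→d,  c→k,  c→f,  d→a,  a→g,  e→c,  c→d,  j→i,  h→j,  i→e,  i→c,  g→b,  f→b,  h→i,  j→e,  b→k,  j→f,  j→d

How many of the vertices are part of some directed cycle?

A vertex is on a directed cycle iff it belongs to a strongly connected component of size ≥ 2 (or has a self-loop).
The vertices on cycles are {a, c, d, e, h, i, j} — 7 in total.

7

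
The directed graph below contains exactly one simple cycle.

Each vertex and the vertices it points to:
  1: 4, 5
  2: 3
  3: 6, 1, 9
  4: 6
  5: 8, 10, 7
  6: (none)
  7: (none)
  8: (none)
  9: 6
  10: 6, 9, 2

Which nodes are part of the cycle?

DFS with gray/black marking from 2:
2 gray
  3 gray
    6 gray
    6 black
    1 gray
      4 gray
        4→6: 6 black — skip
      4 black
      5 gray
        8 gray
        8 black
        10 gray
          10→6: 6 black — skip
          9 gray
            9→6: 6 black — skip
          9 black
          10→2: 2 is gray → back edge
Back edge closes the cycle 2 → 3 → 1 → 5 → 10 → 2; its vertices are {1, 2, 3, 5, 10}.

1, 2, 3, 5, 10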